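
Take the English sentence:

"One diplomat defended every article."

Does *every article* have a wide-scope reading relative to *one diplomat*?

Yes

Both DPs are arguments of the same predicate; there is no clause or island boundary between them.
Clause-internal QR can adjoin the lower DP above the subject, yielding the inverse reading.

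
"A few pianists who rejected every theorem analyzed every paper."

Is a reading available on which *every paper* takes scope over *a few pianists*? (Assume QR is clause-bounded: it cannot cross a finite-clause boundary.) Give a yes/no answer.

Yes

Although the sentence contains a relative clause (*who rejected every theorem*), *every paper* is outside it, in the matrix VP.
No island intervenes, so both surface and inverse scope are derivable.
Both orderings are possible: *a few pianists* > *every paper* and *every paper* > *a few pianists*.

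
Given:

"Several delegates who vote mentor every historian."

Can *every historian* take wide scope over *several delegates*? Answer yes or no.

*every historian* is a matrix argument; only *several delegates* is modified by the relative clause *who vote*, so the RC island is irrelevant to the target quantifier.
Since no island is crossed, the inverse ordering is licensed alongside surface scope.
Both orderings are possible: *several delegates* > *every historian* and *every historian* > *several delegates*.

Yes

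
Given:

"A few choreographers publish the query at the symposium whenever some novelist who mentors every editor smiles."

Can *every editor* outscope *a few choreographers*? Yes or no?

No

The DP *every editor* is contained in the relative clause *who mentors every editor*, which is itself inside the adjunct *whenever some novelist who mentors every editor smiles*.
Nested islands: the RC island is itself inside an adjunct island, so wide scope is doubly excluded.
The inverse ordering *every editor* > *a few choreographers* is therefore underivable.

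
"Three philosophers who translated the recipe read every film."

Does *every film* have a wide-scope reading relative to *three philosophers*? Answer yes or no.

Yes

*every film* sits in the matrix clause, not in the relative clause on *three philosophers*.
QR within a single clause is free, so the lower quantifier may take scope over the higher one.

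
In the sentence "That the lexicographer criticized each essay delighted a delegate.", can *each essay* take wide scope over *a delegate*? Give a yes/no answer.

No

*each essay* is embedded in the sentential subject *that the lexicographer criticized each essay*.
The subject-island constraint blocks QR out of a clausal subject.
There is no licit LF on which *each essay* c-commands *a delegate*.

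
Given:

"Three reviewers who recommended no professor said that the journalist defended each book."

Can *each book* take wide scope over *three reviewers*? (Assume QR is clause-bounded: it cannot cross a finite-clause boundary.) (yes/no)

No

Structurally, *each book* is inside the finite complement clause *that the journalist defended each book*.
Given the clause-boundedness assumption, QR cannot cross the finite CP into the matrix.
*each book* > *three reviewers* would require crossing that boundary, which is illicit.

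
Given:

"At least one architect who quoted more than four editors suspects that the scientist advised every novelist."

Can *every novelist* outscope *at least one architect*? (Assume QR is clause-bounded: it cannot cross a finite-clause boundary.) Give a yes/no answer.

The target quantifier *every novelist* is part of the finite complement clause *that the scientist advised every novelist*.
QR is clause-bounded, so the finite complement is a scope island for the embedded quantifier.
*every novelist* > *at least one architect* would require crossing that boundary, which is illicit.

No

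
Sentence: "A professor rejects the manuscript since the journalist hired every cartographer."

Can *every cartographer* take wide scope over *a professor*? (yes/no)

No

The DP *every cartographer* is contained in the adjunct clause *since the journalist hired every cartographer*.
Since the clause is an adjunct (not a complement), the Adjunct Condition blocks QR across its edge.
The inverse ordering *every cartographer* > *a professor* is therefore underivable.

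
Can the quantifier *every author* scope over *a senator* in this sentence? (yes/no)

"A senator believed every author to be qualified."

*every author* is the subject of an ECM infinitive — the infinitival complement of an ECM verb is not a scope island, so *every author* can raise into the matrix clause.
Ordinary QR to a clause-peripheral position gives the wide-scope LF for the lower DP.

Yes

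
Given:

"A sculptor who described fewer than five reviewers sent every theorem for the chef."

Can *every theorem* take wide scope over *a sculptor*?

Yes

*every theorem* sits in the matrix clause, not in the relative clause on *a sculptor*.
Ordinary QR to a clause-peripheral position gives the wide-scope LF for the lower DP.
The sentence is scopally ambiguous between *a sculptor* > *every theorem* and *every theorem* > *a sculptor*.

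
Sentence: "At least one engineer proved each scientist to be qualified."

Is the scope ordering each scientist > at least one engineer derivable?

*each scientist* is an ECM subject; ECM complements are not islands, and the embedded quantifier may take matrix scope.
Since no island is crossed, the inverse ordering is licensed alongside surface scope.

Yes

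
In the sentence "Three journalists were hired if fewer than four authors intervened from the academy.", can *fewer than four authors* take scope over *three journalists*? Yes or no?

The DP *fewer than four authors* is contained in the adjunct clause *if fewer than four authors intervened from the academy*.
The adjunct-island constraint bars QR out of an adverbial clause.
So *fewer than four authors* cannot raise to a position above *three journalists*.

No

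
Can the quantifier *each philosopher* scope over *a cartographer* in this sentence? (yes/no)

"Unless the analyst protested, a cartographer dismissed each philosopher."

Yes

Neither queried DP is inside the adjunct, so the adjunct-island constraint does not apply.
With no island boundary between them, the object can take inverse scope over the subject via ordinary QR within the clause.
So *each philosopher* > *a cartographer* is among the available readings.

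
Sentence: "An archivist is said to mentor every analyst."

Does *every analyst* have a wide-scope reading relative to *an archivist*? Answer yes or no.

*every analyst* is inside a raising infinitive, which is transparent to QR (no CP barrier), so it behaves as a matrix argument.
QR within a single clause is free, so the lower quantifier may take scope over the higher one.

Yes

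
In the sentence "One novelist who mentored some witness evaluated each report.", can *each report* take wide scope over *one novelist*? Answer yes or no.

Yes

*each report* sits in the matrix clause, not in the relative clause on *one novelist*.
No island intervenes, so both surface and inverse scope are derivable.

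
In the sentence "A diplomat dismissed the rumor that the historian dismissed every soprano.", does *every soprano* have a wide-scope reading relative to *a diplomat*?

The DP *every soprano* is contained in the complex NP *the rumor that the historian dismissed every soprano*.
The complex NP is opaque for QR — the quantifier is frozen inside the noun's complement.
The inverse ordering *every soprano* > *a diplomat* is therefore underivable.
(Only the surface reading survives: one fixed diplomat with respect to all the relevant sopranos.)

No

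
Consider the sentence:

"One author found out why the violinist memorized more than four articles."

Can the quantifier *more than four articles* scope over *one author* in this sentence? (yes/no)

No

Structurally, *more than four articles* is inside the embedded question *why the violinist memorized more than four articles*.
QR across an interrogative CP boundary is ruled out as a wh-island violation.
*more than four articles* is confined to the island and cannot take scope over *one author*.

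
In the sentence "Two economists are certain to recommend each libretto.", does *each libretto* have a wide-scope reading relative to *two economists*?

Yes

The matrix predicate is a raising verb, whose infinitival complement is not a scope island — *each libretto* can QR into the matrix clause.
Ordinary QR to a clause-peripheral position gives the wide-scope LF for the lower DP.
Both orderings are possible: *two economists* > *each libretto* and *each libretto* > *two economists*.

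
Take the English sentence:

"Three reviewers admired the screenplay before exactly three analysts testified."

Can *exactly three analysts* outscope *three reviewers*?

The DP *exactly three analysts* is contained in the adjunct clause *before exactly three analysts testified*.
The adjunct-island constraint bars QR out of an adverbial clause.
The inverse ordering *exactly three analysts* > *three reviewers* is therefore underivable.

No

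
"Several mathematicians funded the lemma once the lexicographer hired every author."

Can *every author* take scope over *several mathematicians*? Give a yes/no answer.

The target quantifier *every author* is part of the adjunct clause *once the lexicographer hired every author*.
The adjunct-island constraint bars QR out of an adverbial clause.
*every author* > *several mathematicians* would require crossing that boundary, which is illicit.

No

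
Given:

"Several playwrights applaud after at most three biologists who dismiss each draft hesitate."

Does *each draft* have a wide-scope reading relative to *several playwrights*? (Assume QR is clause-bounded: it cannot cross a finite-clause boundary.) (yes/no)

*each draft* is embedded in the relative clause *who dismiss each draft*, which is itself inside the adjunct *after at most three biologists who dismiss each draft hesitate*.
Both the relative clause and the enclosing adjunct are scope islands; QR cannot cross either.
*each draft* is confined to the island and cannot take scope over *several playwrights*.

No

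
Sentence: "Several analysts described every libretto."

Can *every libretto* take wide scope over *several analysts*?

*several analysts* and *every libretto* are co-arguments of the matrix verb, with nothing but a clause-internal boundary between them.
Ordinary QR to a clause-peripheral position gives the wide-scope LF for the lower DP.
The sentence is scopally ambiguous between *several analysts* > *every libretto* and *every libretto* > *several analysts*.

Yes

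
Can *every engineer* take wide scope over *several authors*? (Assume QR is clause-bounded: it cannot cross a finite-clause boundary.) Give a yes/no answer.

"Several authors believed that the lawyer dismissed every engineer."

No

*every engineer* occurs within the finite complement clause *that the lawyer dismissed every engineer*.
With QR restricted to its own tensed clause, the embedded quantifier cannot reach a matrix scope position.
*every engineer* is confined to the island and cannot take scope over *several authors*.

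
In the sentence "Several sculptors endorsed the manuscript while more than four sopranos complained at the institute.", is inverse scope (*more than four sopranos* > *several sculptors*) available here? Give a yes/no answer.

No

The DP *more than four sopranos* is contained in the adjunct clause *while more than four sopranos complained at the institute*.
Adjunct clauses are scope islands: a quantifier inside an adjunct cannot raise into the matrix clause.
So *more than four sopranos* cannot raise high enough to outscope *several sculptors*; only the surface ordering *several sculptors* > *more than four sopranos* is available.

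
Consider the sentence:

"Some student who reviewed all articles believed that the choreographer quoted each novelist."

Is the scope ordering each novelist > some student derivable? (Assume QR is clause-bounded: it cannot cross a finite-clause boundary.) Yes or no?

No

*each novelist* is embedded in the finite complement clause *that the choreographer quoted each novelist*.
With QR restricted to its own tensed clause, the embedded quantifier cannot reach a matrix scope position.
Hence only narrow scope for *each novelist* (under *some student*) survives.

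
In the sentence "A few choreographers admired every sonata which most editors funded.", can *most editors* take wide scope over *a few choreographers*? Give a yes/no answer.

*most editors* sits inside the relative clause *which most editors funded* modifying *every sonata*.
A relative clause is a scope island — quantifier raising cannot cross its boundary.
The inverse ordering *most editors* > *a few choreographers* is therefore underivable.

No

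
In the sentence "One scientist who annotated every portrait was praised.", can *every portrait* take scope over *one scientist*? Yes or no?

No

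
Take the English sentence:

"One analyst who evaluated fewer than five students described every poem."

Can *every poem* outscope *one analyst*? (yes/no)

Yes

The RC *who evaluated fewer than five students* is an island, but *every poem* is not inside it — it is the matrix object, a clausemate of *one analyst*.
QR within a single clause is free, so the lower quantifier may take scope over the higher one.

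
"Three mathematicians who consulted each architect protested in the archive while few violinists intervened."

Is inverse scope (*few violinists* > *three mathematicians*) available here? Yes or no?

No

The DP *few violinists* is contained in the adjunct clause *while few violinists intervened*.
Scope out of an adjunct clause is unavailable: QR respects the adjunct-island constraint.
Hence only narrow scope for *few violinists* (under *three mathematicians*) survives.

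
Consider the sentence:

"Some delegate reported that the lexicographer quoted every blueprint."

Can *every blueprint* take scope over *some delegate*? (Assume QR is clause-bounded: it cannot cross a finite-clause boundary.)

*every blueprint* sits inside the finite complement clause *that the lexicographer quoted every blueprint*.
QR is clause-bounded, so the finite complement is a scope island for the embedded quantifier.
*every blueprint* is confined to the island and cannot take scope over *some delegate*.

No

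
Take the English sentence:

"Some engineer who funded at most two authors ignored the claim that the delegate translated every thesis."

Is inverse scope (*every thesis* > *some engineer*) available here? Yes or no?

No

The target quantifier *every thesis* is part of the complex NP *the claim that the delegate translated every thesis*.
A that-clause complement to a noun is an island; QR cannot cross the NP boundary.
*every thesis* > *some engineer* would require crossing that boundary, which is illicit.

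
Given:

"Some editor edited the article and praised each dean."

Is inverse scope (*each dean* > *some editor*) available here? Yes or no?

The target quantifier *each dean* is part of one conjunct of the coordinate structure (*praised each dean*).
Coordinate structures are islands for non-across-the-board movement, QR included.
So *each dean* cannot raise to a position above *some editor*.
(Only the surface reading survives: one fixed editor with respect to all the relevant deans.)

No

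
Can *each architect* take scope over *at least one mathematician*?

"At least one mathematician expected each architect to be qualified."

Yes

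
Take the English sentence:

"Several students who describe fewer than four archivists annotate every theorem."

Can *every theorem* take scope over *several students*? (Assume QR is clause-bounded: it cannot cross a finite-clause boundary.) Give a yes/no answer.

*every theorem* sits in the matrix clause, not in the relative clause on *several students*.
QR within a single clause is free, so the lower quantifier may take scope over the higher one.

Yes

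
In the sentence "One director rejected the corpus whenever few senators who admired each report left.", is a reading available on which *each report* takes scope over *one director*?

*each report* sits inside the relative clause *who admired each report*, which is itself inside the adjunct *whenever few senators who admired each report left*.
Two island boundaries intervene — the relative clause and the adjunct. Either alone would block QR.
So *each report* cannot raise to a position above *one director*.
(Only the surface reading survives: one fixed director with respect to all the relevant reports.)

No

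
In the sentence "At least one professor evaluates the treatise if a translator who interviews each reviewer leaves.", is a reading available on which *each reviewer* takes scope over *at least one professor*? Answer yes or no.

*each reviewer* occurs within the relative clause *who interviews each reviewer*, which is itself inside the adjunct *if a translator who interviews each reviewer leaves*.
Even if one barrier were somehow void, the other would still block QR.
There is no licit LF on which *each reviewer* c-commands *at least one professor*.

No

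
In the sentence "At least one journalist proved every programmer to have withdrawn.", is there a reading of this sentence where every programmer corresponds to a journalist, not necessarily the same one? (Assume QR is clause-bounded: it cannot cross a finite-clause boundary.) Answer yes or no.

Yes

This is the *every programmer* > *at least one journalist* reading.
ECM infinitives lack a CP barrier, so *every programmer* can QR over the matrix subject *at least one journalist*.
Ordinary QR to a clause-peripheral position gives the wide-scope LF for the lower DP.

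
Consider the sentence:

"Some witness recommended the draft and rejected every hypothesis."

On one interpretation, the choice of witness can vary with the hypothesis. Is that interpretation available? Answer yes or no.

No

This is the *every hypothesis* > *some witness* reading.
*every hypothesis* is embedded in one conjunct of the coordinate structure (*rejected every hypothesis*).
Coordinate structures are islands for non-across-the-board movement, QR included.
So *every hypothesis* cannot raise high enough to outscope *some witness*; only the surface ordering *some witness* > *every hypothesis* is available.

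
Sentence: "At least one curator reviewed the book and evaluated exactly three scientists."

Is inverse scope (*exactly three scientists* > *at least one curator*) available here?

No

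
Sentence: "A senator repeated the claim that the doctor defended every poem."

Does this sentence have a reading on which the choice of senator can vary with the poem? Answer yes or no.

This is the *every poem* > *a senator* reading.
*every poem* occurs within the complex NP *the claim that the doctor defended every poem*.
The Complex NP Constraint bars QR out of the complement clause of a noun.
The inverse ordering *every poem* > *a senator* is therefore underivable.
(Only the surface reading survives: one fixed senator with respect to all the relevant poems.)

No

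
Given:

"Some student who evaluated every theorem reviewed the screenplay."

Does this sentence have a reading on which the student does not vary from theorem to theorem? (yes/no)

This is the *some student* > *every theorem* reading.
That is the surface-scope ordering, which is always one of the available readings — island constraints only ever restrict inverse scope.

Yes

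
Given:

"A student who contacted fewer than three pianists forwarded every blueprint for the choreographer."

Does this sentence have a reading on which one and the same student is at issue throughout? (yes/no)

This is the *a student* > *every blueprint* reading.
Nothing needs to raise for *a student* > *every blueprint*, so no island constraint is at stake.

Yes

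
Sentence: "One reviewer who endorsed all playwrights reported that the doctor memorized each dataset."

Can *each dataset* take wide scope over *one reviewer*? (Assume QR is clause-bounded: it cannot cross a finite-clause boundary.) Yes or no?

The DP *each dataset* is contained in the finite complement clause *that the doctor memorized each dataset*.
QR is clause-bounded, so the finite complement is a scope island for the embedded quantifier.
The inverse ordering *each dataset* > *one reviewer* is therefore underivable.
(Only the surface reading survives: one fixed reviewer with respect to all the relevant datasets.)

No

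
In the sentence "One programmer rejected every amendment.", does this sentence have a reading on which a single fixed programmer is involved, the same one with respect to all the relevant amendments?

The paraphrase describes the scope ordering *one programmer* > *every amendment*.
That is the surface-scope ordering, which is always one of the available readings — island constraints only ever restrict inverse scope.

Yes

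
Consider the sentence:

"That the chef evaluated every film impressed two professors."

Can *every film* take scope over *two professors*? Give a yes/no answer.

The DP *every film* is contained in the sentential subject *that the chef evaluated every film*.
Subjects — clausal subjects included — are islands for extraction, and QR is no exception.
There is no licit LF on which *every film* c-commands *two professors*.

No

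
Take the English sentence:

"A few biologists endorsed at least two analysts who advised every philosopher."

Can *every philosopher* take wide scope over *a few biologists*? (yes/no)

*every philosopher* occurs within the relative clause *who advised every philosopher* modifying *at least two analysts*.
The relative clause forms an island for QR, so the quantifier is confined to the head noun's restrictor.
The inverse ordering *every philosopher* > *a few biologists* is therefore underivable.

No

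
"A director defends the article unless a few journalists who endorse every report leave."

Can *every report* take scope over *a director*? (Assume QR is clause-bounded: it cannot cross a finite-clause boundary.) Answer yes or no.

Structurally, *every report* is inside the relative clause *who endorse every report*, which is itself inside the adjunct *unless a few journalists who endorse every report leave*.
Two island boundaries intervene — the relative clause and the adjunct. Either alone would block QR.
*every report* > *a director* would require crossing that boundary, which is illicit.
(Only the surface reading survives: one fixed director with respect to all the relevant reports.)

No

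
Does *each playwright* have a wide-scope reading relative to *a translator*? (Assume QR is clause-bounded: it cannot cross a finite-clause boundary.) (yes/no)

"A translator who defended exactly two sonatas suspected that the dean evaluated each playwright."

No

The target quantifier *each playwright* is part of the finite complement clause *that the dean evaluated each playwright*.
Given the clause-boundedness assumption, QR cannot cross the finite CP into the matrix.
So *each playwright* cannot raise to a position above *a translator*.
(Only the surface reading survives: one fixed translator with respect to all the relevant playwrights.)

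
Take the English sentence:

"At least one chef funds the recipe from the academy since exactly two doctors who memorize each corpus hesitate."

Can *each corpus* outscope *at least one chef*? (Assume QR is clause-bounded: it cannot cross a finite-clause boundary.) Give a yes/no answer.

No

*each corpus* sits inside the relative clause *who memorize each corpus*, which is itself inside the adjunct *since exactly two doctors who memorize each corpus hesitate*.
Two island boundaries intervene — the relative clause and the adjunct. Either alone would block QR.
*each corpus* is confined to the island and cannot take scope over *at least one chef*.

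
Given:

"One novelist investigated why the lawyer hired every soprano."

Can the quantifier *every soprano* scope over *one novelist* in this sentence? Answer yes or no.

The target quantifier *every soprano* is part of the embedded question *why the lawyer hired every soprano*.
Embedded questions are wh-islands: a quantifier inside an indirect question cannot QR into the matrix clause.
The inverse ordering *every soprano* > *one novelist* is therefore underivable.

No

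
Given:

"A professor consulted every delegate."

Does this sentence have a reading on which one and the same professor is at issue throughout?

Yes

This is the *a professor* > *every delegate* reading.
Surface scope (*a professor* > *every delegate*) is always derivable; islands only block QR, not in-situ interpretation.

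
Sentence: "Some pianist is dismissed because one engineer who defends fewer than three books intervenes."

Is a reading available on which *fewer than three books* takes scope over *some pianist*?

No

The target quantifier *fewer than three books* is part of the relative clause *who defends fewer than three books*, which is itself inside the adjunct *because one engineer who defends fewer than three books intervenes*.
Both the relative clause and the enclosing adjunct are scope islands; QR cannot cross either.
There is no licit LF on which *fewer than three books* c-commands *some pianist*.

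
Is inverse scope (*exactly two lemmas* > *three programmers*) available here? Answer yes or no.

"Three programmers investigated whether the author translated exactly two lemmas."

The DP *exactly two lemmas* is contained in the embedded question *whether the author translated exactly two lemmas*.
Embedded wh-clauses are opaque for QR, so the quantifier stays inside the question.
There is no licit LF on which *exactly two lemmas* c-commands *three programmers*.

No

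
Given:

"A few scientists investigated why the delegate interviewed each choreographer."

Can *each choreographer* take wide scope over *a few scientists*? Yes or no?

No

Structurally, *each choreographer* is inside the embedded question *why the delegate interviewed each choreographer*.
The wh-island constraint blocks QR out of an embedded interrogative.
The inverse ordering *each choreographer* > *a few scientists* is therefore underivable.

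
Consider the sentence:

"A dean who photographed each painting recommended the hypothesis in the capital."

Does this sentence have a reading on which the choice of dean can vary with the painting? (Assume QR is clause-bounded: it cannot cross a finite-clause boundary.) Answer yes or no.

No

The paraphrase describes the scope ordering *each painting* > *a dean*.
The target quantifier *each painting* is part of the relative clause *who photographed each painting*.
QR out of a relative clause is ruled out by the relative-clause island constraint.
*each painting* > *a dean* would require crossing that boundary, which is illicit.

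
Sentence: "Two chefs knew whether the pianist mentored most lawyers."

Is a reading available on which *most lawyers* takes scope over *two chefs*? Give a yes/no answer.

No

The target quantifier *most lawyers* is part of the embedded question *whether the pianist mentored most lawyers*.
Embedded wh-clauses are opaque for QR, so the quantifier stays inside the question.
The inverse ordering *most lawyers* > *two chefs* is therefore underivable.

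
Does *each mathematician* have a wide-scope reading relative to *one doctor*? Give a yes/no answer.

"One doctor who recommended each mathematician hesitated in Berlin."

Structurally, *each mathematician* is inside the relative clause *who recommended each mathematician*.
The relative clause forms an island for QR, so the quantifier is confined to the head noun's restrictor.
*each mathematician* is confined to the island and cannot take scope over *one doctor*.

No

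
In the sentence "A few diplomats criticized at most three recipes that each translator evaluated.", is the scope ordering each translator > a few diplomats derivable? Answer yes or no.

No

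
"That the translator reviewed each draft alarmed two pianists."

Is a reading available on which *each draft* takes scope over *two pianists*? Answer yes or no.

The DP *each draft* is contained in the sentential subject *that the translator reviewed each draft*.
Sentential subjects are islands: a quantifier inside the subject clause cannot raise over the matrix predicate.
There is no licit LF on which *each draft* c-commands *two pianists*.

No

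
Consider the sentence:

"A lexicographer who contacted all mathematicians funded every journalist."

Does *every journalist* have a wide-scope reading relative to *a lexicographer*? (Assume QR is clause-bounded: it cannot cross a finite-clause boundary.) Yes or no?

*every journalist* is a matrix argument; only *a lexicographer* is modified by the relative clause *who contacted all mathematicians*, so the RC island is irrelevant to the target quantifier.
Clause-internal QR can adjoin the lower DP above the subject, yielding the inverse reading.

Yes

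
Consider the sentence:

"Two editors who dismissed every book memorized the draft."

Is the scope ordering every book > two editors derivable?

*every book* occurs within the relative clause *who dismissed every book*.
The relative clause forms an island for QR, so the quantifier is confined to the head noun's restrictor.
*every book* > *two editors* would require crossing that boundary, which is illicit.

No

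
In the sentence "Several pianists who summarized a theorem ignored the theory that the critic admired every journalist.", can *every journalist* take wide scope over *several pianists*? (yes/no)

No

Structurally, *every journalist* is inside the complex NP *the theory that the critic admired every journalist*.
A that-clause complement to a noun is an island; QR cannot cross the NP boundary.
So *every journalist* cannot raise high enough to outscope *several pianists*; only the surface ordering *several pianists* > *every journalist* is available.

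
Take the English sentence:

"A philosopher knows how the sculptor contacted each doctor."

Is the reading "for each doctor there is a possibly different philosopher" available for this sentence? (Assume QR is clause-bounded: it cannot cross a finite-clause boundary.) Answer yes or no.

No

This is the *each doctor* > *a philosopher* reading.
*each doctor* sits inside the embedded question *how the sculptor contacted each doctor*.
Embedded questions are wh-islands: a quantifier inside an indirect question cannot QR into the matrix clause.
There is no licit LF on which *each doctor* c-commands *a philosopher*.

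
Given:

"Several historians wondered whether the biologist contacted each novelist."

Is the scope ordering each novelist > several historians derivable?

No

The DP *each novelist* is contained in the embedded question *whether the biologist contacted each novelist*.
The wh-island constraint blocks QR out of an embedded interrogative.
Hence only narrow scope for *each novelist* (under *several historians*) survives.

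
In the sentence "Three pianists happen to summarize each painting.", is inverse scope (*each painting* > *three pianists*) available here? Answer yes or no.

Raising constructions are monoclausal for scope purposes; *each painting* is not separated from *three pianists* by any island.
QR within a single clause is free, so the lower quantifier may take scope over the higher one.

Yes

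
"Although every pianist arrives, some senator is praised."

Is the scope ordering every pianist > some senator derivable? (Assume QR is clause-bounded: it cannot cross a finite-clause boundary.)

No

*every pianist* is embedded in the adjunct clause *although every pianist arrives*.
Adjuncts are opaque for quantifier raising; a quantifier in an adjunct stays inside it.
So the wide-scope reading for *every pianist* is blocked.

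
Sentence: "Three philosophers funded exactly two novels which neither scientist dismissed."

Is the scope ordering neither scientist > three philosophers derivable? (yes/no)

No

Structurally, *neither scientist* is inside the relative clause *which neither scientist dismissed* modifying *exactly two novels*.
Relative clauses block scope extraction: QR cannot target a position outside the modified NP.
So the wide-scope reading for *neither scientist* is blocked.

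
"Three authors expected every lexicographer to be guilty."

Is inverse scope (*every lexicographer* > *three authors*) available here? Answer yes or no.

Yes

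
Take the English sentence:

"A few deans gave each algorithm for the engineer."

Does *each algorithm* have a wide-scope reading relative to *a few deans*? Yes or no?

Both DPs are arguments of the same predicate; there is no clause or island boundary between them.
Ordinary QR to a clause-peripheral position gives the wide-scope LF for the lower DP.

Yes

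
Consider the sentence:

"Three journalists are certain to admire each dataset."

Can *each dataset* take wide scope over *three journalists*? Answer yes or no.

Yes

*each dataset* is the object of the infinitival complement of a raising predicate; raising infinitives are transparent for QR, so the two DPs are in effect clausemates.
With no island boundary between them, the object can take inverse scope over the subject via ordinary QR within the clause.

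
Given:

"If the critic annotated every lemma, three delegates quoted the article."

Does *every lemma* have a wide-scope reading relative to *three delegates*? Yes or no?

*every lemma* occurs within the adjunct clause *if the critic annotated every lemma*.
Adjunct clauses are scope islands: a quantifier inside an adjunct cannot raise into the matrix clause.
*every lemma* is confined to the island and cannot take scope over *three delegates*.

No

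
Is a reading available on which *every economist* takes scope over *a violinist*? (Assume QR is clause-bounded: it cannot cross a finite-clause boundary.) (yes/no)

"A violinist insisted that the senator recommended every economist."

No

*every economist* occurs within the finite complement clause *that the senator recommended every economist*.
Finite CP is the ceiling for QR here, by assumption.
Hence only narrow scope for *every economist* (under *a violinist*) survives.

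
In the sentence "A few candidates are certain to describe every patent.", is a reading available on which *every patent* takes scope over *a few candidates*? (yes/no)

Infinitival complements of raising predicates do not block QR; *every patent* and *a few candidates* are effectively clausemates.
Since no island is crossed, the inverse ordering is licensed alongside surface scope.

Yes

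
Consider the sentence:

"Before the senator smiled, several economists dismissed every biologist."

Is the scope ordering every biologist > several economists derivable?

Yes

Neither queried DP is inside the adjunct, so the adjunct-island constraint does not apply.
Ordinary QR to a clause-peripheral position gives the wide-scope LF for the lower DP.
Both orderings are possible: *several economists* > *every biologist* and *every biologist* > *several economists*.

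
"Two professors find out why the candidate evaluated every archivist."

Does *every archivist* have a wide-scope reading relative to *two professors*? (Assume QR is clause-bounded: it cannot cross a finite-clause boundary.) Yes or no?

No

The target quantifier *every archivist* is part of the embedded question *why the candidate evaluated every archivist*.
Embedded wh-clauses are opaque for QR, so the quantifier stays inside the question.
*every archivist* > *two professors* would require crossing that boundary, which is illicit.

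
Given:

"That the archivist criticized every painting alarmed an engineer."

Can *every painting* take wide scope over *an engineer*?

No

The DP *every painting* is contained in the sentential subject *that the archivist criticized every painting*.
The subject-island constraint blocks QR out of a clausal subject.
There is no licit LF on which *every painting* c-commands *an engineer*.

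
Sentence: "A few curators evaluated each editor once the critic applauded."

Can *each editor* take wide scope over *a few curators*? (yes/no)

Yes

*each editor* is a matrix argument; the adjunct is an island but the target quantifier is outside it.
QR within a single clause is free, so the lower quantifier may take scope over the higher one.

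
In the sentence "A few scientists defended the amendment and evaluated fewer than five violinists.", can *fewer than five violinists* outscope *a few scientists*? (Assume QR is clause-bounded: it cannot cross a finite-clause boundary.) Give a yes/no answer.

No

The target quantifier *fewer than five violinists* is part of one conjunct of the coordinate structure (*evaluated fewer than five violinists*).
The Coordinate Structure Constraint blocks movement (including QR) out of a single conjunct.
*fewer than five violinists* is confined to the island and cannot take scope over *a few scientists*.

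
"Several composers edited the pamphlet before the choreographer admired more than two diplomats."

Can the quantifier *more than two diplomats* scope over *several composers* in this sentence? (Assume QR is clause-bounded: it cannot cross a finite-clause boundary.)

No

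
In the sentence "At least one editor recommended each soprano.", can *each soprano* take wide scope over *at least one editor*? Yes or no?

Yes

*at least one editor* and *each soprano* are co-arguments of the matrix verb, with nothing but a clause-internal boundary between them.
Since no island is crossed, the inverse ordering is licensed alongside surface scope.
Both orderings are possible: *at least one editor* > *each soprano* and *each soprano* > *at least one editor*.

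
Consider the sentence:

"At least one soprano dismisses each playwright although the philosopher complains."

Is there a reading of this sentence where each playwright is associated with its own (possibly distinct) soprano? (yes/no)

Yes

That reading corresponds to *each playwright* > *at least one soprano*.
*each playwright* is a matrix argument; the adjunct is an island but the target quantifier is outside it.
Nothing blocks QR of the lower DP to a position above the higher one, so inverse scope is available.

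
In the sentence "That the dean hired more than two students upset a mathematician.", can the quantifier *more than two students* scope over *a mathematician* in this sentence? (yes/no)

No

*more than two students* is embedded in the sentential subject *that the dean hired more than two students*.
Clausal subjects are scope islands; QR from inside the subject into the matrix is barred.
There is no licit LF on which *more than two students* c-commands *a mathematician*.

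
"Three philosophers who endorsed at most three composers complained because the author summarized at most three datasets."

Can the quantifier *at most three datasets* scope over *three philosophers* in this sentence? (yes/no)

No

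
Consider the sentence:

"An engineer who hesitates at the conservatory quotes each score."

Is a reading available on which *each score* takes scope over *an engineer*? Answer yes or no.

*each score* sits in the matrix clause, not in the relative clause on *an engineer*.
QR within a single clause is free, so the lower quantifier may take scope over the higher one.

Yes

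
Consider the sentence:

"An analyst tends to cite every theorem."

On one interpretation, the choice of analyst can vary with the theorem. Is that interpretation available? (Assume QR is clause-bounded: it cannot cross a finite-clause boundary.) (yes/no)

This is the *every theorem* > *an analyst* reading.
*every theorem* is the object of the infinitival complement of a raising predicate; raising infinitives are transparent for QR, so the two DPs are in effect clausemates.
Ordinary QR to a clause-peripheral position gives the wide-scope LF for the lower DP.

Yes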